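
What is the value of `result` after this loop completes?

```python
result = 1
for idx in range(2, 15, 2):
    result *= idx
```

Product of even numbers 2 to 14
`result` takes the values: 1 → 2 → 8 → 48 → 384 → 3840 → 46080 → 645120

Answer: 645120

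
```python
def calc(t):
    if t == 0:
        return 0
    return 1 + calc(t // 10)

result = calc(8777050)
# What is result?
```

Count of digits of 8777050: 7

Answer: 7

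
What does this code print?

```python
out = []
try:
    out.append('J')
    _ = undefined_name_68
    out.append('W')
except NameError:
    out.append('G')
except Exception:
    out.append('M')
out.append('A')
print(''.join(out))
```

Execution trace: 'J' (try body) → 'G' (except NameError) → 'A' (after the try/except). Output: JGA

Answer: JGA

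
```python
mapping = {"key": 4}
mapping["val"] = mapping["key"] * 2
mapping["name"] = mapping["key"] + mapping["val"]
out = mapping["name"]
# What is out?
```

Trace:
`mapping = {"key": 4}` → mapping = {'key': 4}
`mapping["val"] = mapping["key"] * 2` → mapping = {'key': 4, 'val': 8}
`mapping["name"] = mapping["key"] + mapping["val"]` → mapping = {'key': 4, 'val': 8, 'name': 12}
`out = mapping["name"]` → out = 12
So out = 12

Answer: 12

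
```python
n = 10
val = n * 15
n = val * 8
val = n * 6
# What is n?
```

Trace:
`n = 10` → n = 10
`val = n * 15` → val = 150
`n = val * 8` → n = 1200
`val = n * 6` → val = 7200
So n = 1200

Answer: 1200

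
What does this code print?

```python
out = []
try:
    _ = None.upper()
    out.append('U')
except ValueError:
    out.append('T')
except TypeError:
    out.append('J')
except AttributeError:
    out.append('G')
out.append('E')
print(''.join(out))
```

Execution trace: 'G' (except AttributeError) → 'E' (after the try/except). Output: GE

Answer: GE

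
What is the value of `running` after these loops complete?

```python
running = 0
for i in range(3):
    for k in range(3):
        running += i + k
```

Sum of all i+k for i,k in 3x3
`running` takes the values: 0 → 1 → 3 → 4 → 6 → 9 → 11 → 14 → 18

Answer: 18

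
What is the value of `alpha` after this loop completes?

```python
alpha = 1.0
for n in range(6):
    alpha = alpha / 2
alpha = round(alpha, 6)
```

Halving LR 6 times: 1 / 2^6
`alpha` takes the values: 1.0 → 0.5 → 0.25 → 0.125 → 0.0625 → 0.03125 → 0.015625

Answer: 0.015625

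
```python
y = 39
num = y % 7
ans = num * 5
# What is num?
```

Trace:
`y = 39` → y = 39
`num = y % 7` → num = 4
`ans = num * 5` → ans = 20
So num = 4

Answer: 4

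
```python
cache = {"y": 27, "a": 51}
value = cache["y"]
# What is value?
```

Trace:
`cache = {"y": 27, "a": 51}` → cache = {'y': 27, 'a': 51}
`value = cache["y"]` → value = 27
So value = 27

Answer: 27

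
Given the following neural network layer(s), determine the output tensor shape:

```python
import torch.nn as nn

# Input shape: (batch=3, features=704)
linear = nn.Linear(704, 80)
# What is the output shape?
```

Input: (3, 704) -> Output: (3, 80)

Answer: (3, 80)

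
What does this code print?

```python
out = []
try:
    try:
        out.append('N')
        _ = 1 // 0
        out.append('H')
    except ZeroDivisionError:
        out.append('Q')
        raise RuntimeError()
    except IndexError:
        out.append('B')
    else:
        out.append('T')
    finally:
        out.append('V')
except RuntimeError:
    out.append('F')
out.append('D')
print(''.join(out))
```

Execution trace: 'N' (inner try body) → 'Q' (inner except ZeroDivisionError) → 'V' (inner finally) → 'F' (outer except RuntimeError) → 'D' (after the try/except). Output: NQVFD

Answer: NQVFD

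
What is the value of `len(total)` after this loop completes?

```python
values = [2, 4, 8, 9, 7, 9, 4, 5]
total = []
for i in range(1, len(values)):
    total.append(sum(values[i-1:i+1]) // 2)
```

Number of 2-element averages
`total` takes the values: [] → [3] → [3, 6] → [3, 6, 8] → [3, 6, 8, 8] → [3, 6, 8, 8, 8] → [3, 6, 8, 8, 8, 6] → [3, 6, 8, 8, 8, 6, 4]
So `len(total)` = 7

Answer: 7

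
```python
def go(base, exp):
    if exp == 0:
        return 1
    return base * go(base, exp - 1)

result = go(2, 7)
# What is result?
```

go(2, 7) = 2 * 2 * 2 * 2 * 2 * 2 * 2 = 128

Answer: 128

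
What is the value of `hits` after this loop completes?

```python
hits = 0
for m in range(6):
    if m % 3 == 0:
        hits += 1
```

Count numbers divisible by 3 in range(6)
`hits` takes the values: 0 → 1 → 2

Answer: 2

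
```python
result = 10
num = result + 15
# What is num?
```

Trace:
`result = 10` → result = 10
`num = result + 15` → num = 25
So num = 25

Answer: 25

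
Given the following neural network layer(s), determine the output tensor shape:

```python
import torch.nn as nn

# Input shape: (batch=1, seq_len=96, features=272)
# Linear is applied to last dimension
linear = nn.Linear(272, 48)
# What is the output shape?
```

Input: (1, 96, 272) -> Output: (1, 96, 48)

Answer: (1, 96, 48)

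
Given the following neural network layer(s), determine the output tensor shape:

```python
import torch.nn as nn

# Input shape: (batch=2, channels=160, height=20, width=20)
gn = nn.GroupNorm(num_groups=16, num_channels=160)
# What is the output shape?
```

Input: (2, 160, 20, 20) -> Output: (2, 160, 20, 20)

Answer: (2, 160, 20, 20)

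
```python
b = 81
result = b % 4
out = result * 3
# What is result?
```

Trace:
`b = 81` → b = 81
`result = b % 4` → result = 1
`out = result * 3` → out = 3
So result = 1

Answer: 1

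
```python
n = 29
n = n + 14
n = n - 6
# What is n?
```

Trace:
`n = 29` → n = 29
`n = n + 14` → n = 43
`n = n - 6` → n = 37
So n = 37

Answer: 37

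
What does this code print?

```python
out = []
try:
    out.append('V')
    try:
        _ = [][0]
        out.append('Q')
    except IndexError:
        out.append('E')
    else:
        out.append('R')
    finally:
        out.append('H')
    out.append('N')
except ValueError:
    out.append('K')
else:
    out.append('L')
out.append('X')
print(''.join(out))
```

Execution trace: 'V' (try body) → 'E' (inner except IndexError) → 'H' (inner finally) → 'N' (try body, no exception) → 'L' (else) → 'X' (after the try/except). Output: VEHNLX

Answer: VEHNLX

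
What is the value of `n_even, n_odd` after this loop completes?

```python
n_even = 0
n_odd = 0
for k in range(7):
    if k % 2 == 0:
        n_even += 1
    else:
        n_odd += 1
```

Count evens and odds in range(7)
`n_even, n_odd` takes the values: (0, 0) → (1, 0) → (1, 1) → (2, 1) → (2, 2) → (3, 2) → (3, 3) → (4, 3)

Answer: 4, 3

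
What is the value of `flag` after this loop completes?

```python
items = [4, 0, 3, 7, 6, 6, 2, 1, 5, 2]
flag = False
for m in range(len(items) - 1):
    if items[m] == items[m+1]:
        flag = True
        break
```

Check consecutive duplicates in [4, 0, 3, 7, 6, 6, 2, 1, 5, 2]
`flag` takes the values: False → True

Answer: True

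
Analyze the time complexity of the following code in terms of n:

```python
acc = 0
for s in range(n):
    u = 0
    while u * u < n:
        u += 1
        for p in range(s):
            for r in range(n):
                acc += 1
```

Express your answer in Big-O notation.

Each loop level contributes: n × √n × n × n. Multiplying the contributions gives O(n^3√n).

Answer: O(n^3√n)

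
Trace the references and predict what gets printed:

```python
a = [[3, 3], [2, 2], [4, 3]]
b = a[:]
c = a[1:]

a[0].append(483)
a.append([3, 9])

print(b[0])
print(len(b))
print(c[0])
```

Key concept: slice with nested mutation.
Step by step:
`a = [[3, 3], [2, 2], [4, 3]]` → a = [[3, 3], [2, 2], [4, 3]]
`b = a[:]` → b = [[3, 3], [2, 2], [4, 3]]
`c = a[1:]` → c = [[2, 2], [4, 3]]
`a[0].append(483)` → a = [[3, 3, 483], [2, 2], [4, 3]]; b = [[3, 3, 483], [2, 2], [4, 3]]
`a.append([3, 9])` → a = [[3, 3, 483], [2, 2], [4, 3], [3, 9]]
`print(b[0])` → prints [3, 3, 483]
`print(len(b))` → prints 3
`print(c[0])` → prints [2, 2]

Answer:
[3, 3, 483]
3
[2, 2]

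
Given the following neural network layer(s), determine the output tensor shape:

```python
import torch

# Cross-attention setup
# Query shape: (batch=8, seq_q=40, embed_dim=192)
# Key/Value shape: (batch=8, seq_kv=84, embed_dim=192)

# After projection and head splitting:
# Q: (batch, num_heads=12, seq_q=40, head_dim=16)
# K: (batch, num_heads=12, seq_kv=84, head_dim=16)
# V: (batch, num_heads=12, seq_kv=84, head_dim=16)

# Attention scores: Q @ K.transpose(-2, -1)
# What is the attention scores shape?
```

Input: (8, 40, 192) -> Output: (8, 12, 40, 84)

Answer: (8, 12, 40, 84)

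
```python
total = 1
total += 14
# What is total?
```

Trace:
`total = 1` → total = 1
`total += 14` → total = 15
So total = 15

Answer: 15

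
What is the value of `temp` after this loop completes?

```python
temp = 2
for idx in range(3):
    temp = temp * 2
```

Multiply by 2, 3 times: 2 * 2^3 = 16
`temp` takes the values: 2 → 4 → 8 → 16

Answer: 16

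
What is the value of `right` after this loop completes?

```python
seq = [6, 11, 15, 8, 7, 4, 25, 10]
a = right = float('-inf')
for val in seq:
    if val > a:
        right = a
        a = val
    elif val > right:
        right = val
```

Second largest (with repeats) in [6, 11, 15, 8, 7, 4, 25, 10]
`right` takes the values: -inf → 6 → 11 → 15

Answer: 15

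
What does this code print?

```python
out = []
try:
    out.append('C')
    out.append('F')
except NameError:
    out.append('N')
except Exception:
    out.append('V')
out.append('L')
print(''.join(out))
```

Execution trace: 'C' (try body) → 'F' (try body, no exception) → 'L' (after the try/except). Output: CFL

Answer: CFL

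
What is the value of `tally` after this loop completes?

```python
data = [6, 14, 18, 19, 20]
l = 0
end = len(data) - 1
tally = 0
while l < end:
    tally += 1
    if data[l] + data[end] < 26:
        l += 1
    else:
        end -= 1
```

Steps to find pair summing to 26
`tally` takes the values: 0 → 1 → 2 → 3 → 4

Answer: 4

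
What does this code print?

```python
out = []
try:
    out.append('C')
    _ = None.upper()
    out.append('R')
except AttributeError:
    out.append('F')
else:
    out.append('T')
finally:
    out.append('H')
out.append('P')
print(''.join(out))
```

Execution trace: 'C' (try body) → 'F' (except AttributeError) → 'H' (finally) → 'P' (after the try/except). Output: CFHP

Answer: CFHP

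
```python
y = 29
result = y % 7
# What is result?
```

Trace:
`y = 29` → y = 29
`result = y % 7` → result = 1
So result = 1

Answer: 1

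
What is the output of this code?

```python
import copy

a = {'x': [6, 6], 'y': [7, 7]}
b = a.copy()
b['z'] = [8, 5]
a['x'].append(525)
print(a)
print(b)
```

Key concept: shallow copy of dict with mutable values.
Step by step:
`a = {'x': [6, 6], 'y': [7, 7]}` → a = {'x': [6, 6], 'y': [7, 7]}
`b = a.copy()` → b = {'x': [6, 6], 'y': [7, 7]}
`b['z'] = [8, 5]` → b = {'x': [6, 6], 'y': [7, 7], 'z': [8, 5]}
`a['x'].append(525)` → a = {'x': [6, 6, 525], 'y': [7, 7]}; b = {'x': [6, 6, 525], 'y': [7, 7], 'z': [8, 5]}
`print(a)` → prints {'x': [6, 6, 525], 'y': [7, 7]}
`print(b)` → prints {'x': [6, 6, 525], 'y': [7, 7], 'z': [8, 5]}

Answer:
{'x': [6, 6, 525], 'y': [7, 7]}
{'x': [6, 6, 525], 'y': [7, 7], 'z': [8, 5]}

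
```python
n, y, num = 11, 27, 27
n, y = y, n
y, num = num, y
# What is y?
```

Trace:
`n, y, num = 11, 27, 27` → n = 11; y = 27; num = 27
`n, y = y, n` → n = 27; y = 11
`y, num = num, y` → y = 27; num = 11
So y = 27

Answer: 27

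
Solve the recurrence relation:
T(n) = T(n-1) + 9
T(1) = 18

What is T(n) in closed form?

Unrolling: T(n) = T(1) + 9·(n-1) = 18 + 9(n-1) = 9n + 9.

Answer: T(n) = 9n + 9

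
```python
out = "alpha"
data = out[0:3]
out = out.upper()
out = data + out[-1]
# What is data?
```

Trace:
`out = "alpha"` → out = 'alpha'
`data = out[0:3]` → data = 'alp'
`out = out.upper()` → out = 'ALPHA'
`out = data + out[-1]` → out = 'alpA'
So data = 'alp'

Answer: 'alp'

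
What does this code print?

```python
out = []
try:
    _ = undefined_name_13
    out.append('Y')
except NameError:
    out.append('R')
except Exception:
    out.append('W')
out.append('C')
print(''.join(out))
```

Execution trace: 'R' (except NameError) → 'C' (after the try/except). Output: RC

Answer: RC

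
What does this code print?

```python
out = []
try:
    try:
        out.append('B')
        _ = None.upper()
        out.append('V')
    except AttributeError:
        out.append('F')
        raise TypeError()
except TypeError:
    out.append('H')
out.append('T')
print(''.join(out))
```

Execution trace: 'B' (inner try body) → 'F' (inner except AttributeError) → 'H' (outer except TypeError) → 'T' (after the try/except). Output: BFHT

Answer: BFHT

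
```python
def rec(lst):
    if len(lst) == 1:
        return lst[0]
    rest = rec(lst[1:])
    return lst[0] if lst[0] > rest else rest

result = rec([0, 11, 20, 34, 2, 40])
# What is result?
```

Recursive max over [0, 11, 20, 34, 2, 40] = 40

Answer: 40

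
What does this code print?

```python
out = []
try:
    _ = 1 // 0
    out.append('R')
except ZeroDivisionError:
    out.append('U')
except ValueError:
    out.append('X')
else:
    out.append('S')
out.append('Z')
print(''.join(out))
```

Execution trace: 'U' (except ZeroDivisionError) → 'Z' (after the try/except). Output: UZ

Answer: UZ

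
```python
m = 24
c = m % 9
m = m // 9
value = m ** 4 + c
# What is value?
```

Trace:
`m = 24` → m = 24
`c = m % 9` → c = 6
`m = m // 9` → m = 2
`value = m ** 4 + c` → value = 22
So value = 22

Answer: 22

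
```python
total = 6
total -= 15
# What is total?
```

Trace:
`total = 6` → total = 6
`total -= 15` → total = -9
So total = -9

Answer: -9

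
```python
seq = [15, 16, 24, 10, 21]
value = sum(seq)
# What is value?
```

Trace:
`seq = [15, 16, 24, 10, 21]` → seq = [15, 16, 24, 10, 21]
`value = sum(seq)` → value = 86
So value = 86

Answer: 86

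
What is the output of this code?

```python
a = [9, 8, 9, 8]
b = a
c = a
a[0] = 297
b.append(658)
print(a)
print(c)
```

Key concept: multiple aliases.
Step by step:
`a = [9, 8, 9, 8]` → a = [9, 8, 9, 8]
`b = a` → b = [9, 8, 9, 8] (same object as a)
`c = a` → c = [9, 8, 9, 8] (same object as a, b)
`a[0] = 297` → a = [297, 8, 9, 8] (same object as b, c); b = [297, 8, 9, 8] (same object as a, c); c = [297, 8, 9, 8] (same object as a, b)
`b.append(658)` → a = [297, 8, 9, 8, 658] (same object as b, c); b = [297, 8, 9, 8, 658] (same object as a, c); c = [297, 8, 9, 8, 658] (same object as a, b)
`print(a)` → prints [297, 8, 9, 8, 658]
`print(c)` → prints [297, 8, 9, 8, 658]

Answer:
[297, 8, 9, 8, 658]
[297, 8, 9, 8, 658]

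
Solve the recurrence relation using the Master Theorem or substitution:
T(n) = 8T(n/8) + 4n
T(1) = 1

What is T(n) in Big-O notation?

By Master Theorem: a=8, b=8, f(n)=4n. Since log_8(8) = 1 and f(n) = Θ(n^1), Case 2 applies. T(n) = O(n log n).

Answer: O(n log n)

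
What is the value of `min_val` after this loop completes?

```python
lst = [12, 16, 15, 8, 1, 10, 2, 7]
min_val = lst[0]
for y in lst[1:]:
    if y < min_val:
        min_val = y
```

Minimum of [12, 16, 15, 8, 1, 10, 2, 7]
`min_val` takes the values: 12 → 8 → 1

Answer: 1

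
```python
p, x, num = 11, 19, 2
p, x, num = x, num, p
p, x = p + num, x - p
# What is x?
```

Trace:
`p, x, num = 11, 19, 2` → p = 11; x = 19; num = 2
`p, x, num = x, num, p` → p = 19; x = 2; num = 11
`p, x = p + num, x - p` → p = 30; x = -17
So x = -17

Answer: -17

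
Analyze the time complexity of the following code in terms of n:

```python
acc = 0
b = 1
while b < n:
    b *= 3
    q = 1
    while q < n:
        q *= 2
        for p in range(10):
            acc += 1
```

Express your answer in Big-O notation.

Each loop level contributes: log n × log n × 1. Multiplying the contributions gives O(log² n).

Answer: O(log² n)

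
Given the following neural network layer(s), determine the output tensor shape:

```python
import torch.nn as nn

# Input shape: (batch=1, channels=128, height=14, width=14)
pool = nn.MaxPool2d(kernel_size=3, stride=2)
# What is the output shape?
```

Input: (1, 128, 14, 14) -> Output: (1, 128, 6, 6)

Answer: (1, 128, 6, 6)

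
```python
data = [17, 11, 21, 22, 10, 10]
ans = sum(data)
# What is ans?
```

Trace:
`data = [17, 11, 21, 22, 10, 10]` → data = [17, 11, 21, 22, 10, 10]
`ans = sum(data)` → ans = 91
So ans = 91

Answer: 91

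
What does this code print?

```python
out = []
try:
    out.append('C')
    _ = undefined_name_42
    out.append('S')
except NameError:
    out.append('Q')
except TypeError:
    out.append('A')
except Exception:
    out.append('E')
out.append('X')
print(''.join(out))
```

Execution trace: 'C' (try body) → 'Q' (except NameError) → 'X' (after the try/except). Output: CQX

Answer: CQX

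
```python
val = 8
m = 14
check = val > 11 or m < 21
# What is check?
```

Trace:
`val = 8` → val = 8
`m = 14` → m = 14
`check = val > 11 or m < 21` → check = True
So check = True

Answer: True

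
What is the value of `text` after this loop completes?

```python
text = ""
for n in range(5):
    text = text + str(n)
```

Concatenate digits 0 to 4
`text` takes the values: "" → "0" → "01" → "012" → "0123" → "01234"

Answer: "01234"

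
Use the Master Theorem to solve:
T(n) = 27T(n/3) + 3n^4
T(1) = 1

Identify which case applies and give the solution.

a=27, b=3, f(n)=3n^4. log_3(27) = 3. Since c=4 > 3 and the regularity condition holds (27(n/3)^4 = (27/3^4)n^4 with 27/3^4 < 1), Case 3 applies: T(n) = Θ(f(n)) = O(n^4).

Answer: O(n^4) - Case 3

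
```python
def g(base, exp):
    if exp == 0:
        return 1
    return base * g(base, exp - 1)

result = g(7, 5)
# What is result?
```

g(7, 5) = 7 * 7 * 7 * 7 * 7 = 16807

Answer: 16807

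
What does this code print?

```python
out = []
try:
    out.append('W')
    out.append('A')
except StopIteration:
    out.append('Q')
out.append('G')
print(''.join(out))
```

Execution trace: 'W' (try body) → 'A' (try body, no exception) → 'G' (after the try/except). Output: WAG

Answer: WAG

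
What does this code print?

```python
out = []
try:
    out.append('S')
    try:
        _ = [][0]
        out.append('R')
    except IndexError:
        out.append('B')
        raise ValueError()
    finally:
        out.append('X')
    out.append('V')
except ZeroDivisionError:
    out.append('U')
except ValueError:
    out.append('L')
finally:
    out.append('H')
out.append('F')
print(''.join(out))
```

Execution trace: 'S' (try body) → 'B' (inner except IndexError) → 'X' (inner finally) → 'L' (except ValueError) → 'H' (finally) → 'F' (after the try/except). Output: SBXLHF

Answer: SBXLHF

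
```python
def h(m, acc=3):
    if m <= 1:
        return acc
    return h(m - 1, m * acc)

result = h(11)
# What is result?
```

Accumulator trace (n, acc): (11, 3) -> (10, 33) -> (9, 330) -> (8, 2970) -> (7, 23760) -> (6, 166320) -> (5, 997920) -> (4, 4989600) -> (3, 19958400) -> (2, 59875200) -> (1, 119750400) -> return 119750400

Answer: 119750400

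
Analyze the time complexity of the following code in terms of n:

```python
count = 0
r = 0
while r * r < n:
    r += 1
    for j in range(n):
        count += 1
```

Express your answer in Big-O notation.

Each loop level contributes: √n × n. Multiplying the contributions gives O(n√n).

Answer: O(n√n)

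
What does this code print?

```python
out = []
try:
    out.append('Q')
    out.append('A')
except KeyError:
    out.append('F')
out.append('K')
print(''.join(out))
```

Execution trace: 'Q' (try body) → 'A' (try body, no exception) → 'K' (after the try/except). Output: QAK

Answer: QAK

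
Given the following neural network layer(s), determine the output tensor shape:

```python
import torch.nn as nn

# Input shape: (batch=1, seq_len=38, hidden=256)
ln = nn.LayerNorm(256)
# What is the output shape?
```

Input: (1, 38, 256) -> Output: (1, 38, 256)

Answer: (1, 38, 256)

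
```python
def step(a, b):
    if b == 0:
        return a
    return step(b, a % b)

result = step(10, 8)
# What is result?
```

step(10, 8) -> step(8, 2) -> step(2, 0) -> 2

Answer: 2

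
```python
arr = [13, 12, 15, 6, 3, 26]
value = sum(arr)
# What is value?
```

Trace:
`arr = [13, 12, 15, 6, 3, 26]` → arr = [13, 12, 15, 6, 3, 26]
`value = sum(arr)` → value = 75
So value = 75

Answer: 75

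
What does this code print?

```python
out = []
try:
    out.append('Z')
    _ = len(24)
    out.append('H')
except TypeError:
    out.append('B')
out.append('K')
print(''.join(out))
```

Execution trace: 'Z' (try body) → 'B' (except TypeError) → 'K' (after the try/except). Output: ZBK

Answer: ZBK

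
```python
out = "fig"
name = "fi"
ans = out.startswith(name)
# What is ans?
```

Trace:
`out = "fig"` → out = 'fig'
`name = "fi"` → name = 'fi'
`ans = out.startswith(name)` → ans = True
So ans = True

Answer: True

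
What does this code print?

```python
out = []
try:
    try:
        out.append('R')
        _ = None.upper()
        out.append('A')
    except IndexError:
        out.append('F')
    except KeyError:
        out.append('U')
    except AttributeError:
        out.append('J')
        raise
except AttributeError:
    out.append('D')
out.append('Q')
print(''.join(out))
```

Execution trace: 'R' (inner try body) → 'J' (inner except AttributeError) → 'D' (outer except AttributeError) → 'Q' (after the try/except). Output: RJDQ

Answer: RJDQ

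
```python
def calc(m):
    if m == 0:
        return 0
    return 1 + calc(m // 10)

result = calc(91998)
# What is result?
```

Count of digits of 91998: 5

Answer: 5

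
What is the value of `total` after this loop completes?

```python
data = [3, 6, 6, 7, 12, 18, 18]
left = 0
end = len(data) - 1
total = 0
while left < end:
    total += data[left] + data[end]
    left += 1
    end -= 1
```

Sum of pairs from ends
`total` takes the values: 0 → 21 → 45 → 63

Answer: 63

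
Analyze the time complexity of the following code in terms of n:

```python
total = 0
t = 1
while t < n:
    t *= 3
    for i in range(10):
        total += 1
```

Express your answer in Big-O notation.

Each loop level contributes: log n × 1. Multiplying the contributions gives O(log n).

Answer: O(log n)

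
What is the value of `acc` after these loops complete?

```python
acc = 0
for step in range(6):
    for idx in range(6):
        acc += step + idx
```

Sum of all step+idx for step,idx in 6x6
`acc` takes the values: 0 → 1 → 3 → 6 → 10 → 15 → 16 → 18 → 21 → 25 → 30 → 36 → 38 → 41 → 45 → 50 → 56 → 63 → 66 → 70 → 75 → 81 → 88 → 96 → 100 → 105 → 111 → 118 → 126 → 135 → 140 → 146 → 153 → 161 → 170 → 180

Answer: 180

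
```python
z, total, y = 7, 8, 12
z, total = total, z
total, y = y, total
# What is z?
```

Trace:
`z, total, y = 7, 8, 12` → z = 7; total = 8; y = 12
`z, total = total, z` → z = 8; total = 7
`total, y = y, total` → total = 12; y = 7
So z = 8

Answer: 8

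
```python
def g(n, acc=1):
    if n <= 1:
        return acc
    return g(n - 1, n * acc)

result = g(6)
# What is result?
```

Accumulator trace (n, acc): (6, 1) -> (5, 6) -> (4, 30) -> (3, 120) -> (2, 360) -> (1, 720) -> return 720

Answer: 720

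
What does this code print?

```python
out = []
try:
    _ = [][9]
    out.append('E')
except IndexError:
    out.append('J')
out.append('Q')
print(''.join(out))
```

Execution trace: 'J' (except IndexError) → 'Q' (after the try/except). Output: JQ

Answer: JQ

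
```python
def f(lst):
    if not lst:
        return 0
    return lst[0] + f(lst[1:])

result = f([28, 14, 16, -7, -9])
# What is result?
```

28 + 14 + 16 + (-7) + (-9) + 0 = 42

Answer: 42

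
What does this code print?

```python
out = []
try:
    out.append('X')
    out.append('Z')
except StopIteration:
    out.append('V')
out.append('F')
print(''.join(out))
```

Execution trace: 'X' (try body) → 'Z' (try body, no exception) → 'F' (after the try/except). Output: XZF

Answer: XZF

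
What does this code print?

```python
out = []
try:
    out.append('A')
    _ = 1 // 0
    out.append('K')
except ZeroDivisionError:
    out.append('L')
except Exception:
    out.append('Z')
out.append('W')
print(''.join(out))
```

Execution trace: 'A' (try body) → 'L' (except ZeroDivisionError) → 'W' (after the try/except). Output: ALW

Answer: ALW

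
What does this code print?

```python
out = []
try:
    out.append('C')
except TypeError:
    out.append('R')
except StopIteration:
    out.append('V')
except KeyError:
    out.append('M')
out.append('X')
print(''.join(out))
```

Execution trace: 'C' (try body, no exception) → 'X' (after the try/except). Output: CX

Answer: CX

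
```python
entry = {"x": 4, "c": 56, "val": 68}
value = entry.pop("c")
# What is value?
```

Trace:
`entry = {"x": 4, "c": 56, "val": 68}` → entry = {'x': 4, 'c': 56, 'val': 68}
`value = entry.pop("c")` → entry = {'x': 4, 'val': 68}; value = 56
So value = 56

Answer: 56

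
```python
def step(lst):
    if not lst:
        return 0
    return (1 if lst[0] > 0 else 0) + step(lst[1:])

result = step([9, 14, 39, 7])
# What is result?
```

Count of positive elements in [9, 14, 39, 7] = 4

Answer: 4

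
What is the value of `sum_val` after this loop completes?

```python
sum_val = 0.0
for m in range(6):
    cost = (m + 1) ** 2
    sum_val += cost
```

Sum of squared losses 1² + 2² + ... + 6²
`sum_val` takes the values: 0.0 → 1.0 → 5.0 → 14.0 → 30.0 → 55.0 → 91.0

Answer: 91.0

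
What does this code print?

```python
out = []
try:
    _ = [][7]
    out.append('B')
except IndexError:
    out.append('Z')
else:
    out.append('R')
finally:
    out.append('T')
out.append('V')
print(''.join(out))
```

Execution trace: 'Z' (except IndexError) → 'T' (finally) → 'V' (after the try/except). Output: ZTV

Answer: ZTV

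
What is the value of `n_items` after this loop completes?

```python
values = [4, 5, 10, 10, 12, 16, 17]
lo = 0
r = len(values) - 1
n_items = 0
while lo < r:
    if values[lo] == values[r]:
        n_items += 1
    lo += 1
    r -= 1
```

Count matching pairs from ends
`n_items` takes the values: 0

Answer: 0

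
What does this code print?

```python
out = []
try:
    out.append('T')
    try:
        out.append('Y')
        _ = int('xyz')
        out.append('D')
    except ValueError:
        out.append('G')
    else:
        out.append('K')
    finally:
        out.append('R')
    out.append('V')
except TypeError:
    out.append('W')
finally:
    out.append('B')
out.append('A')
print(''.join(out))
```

Execution trace: 'T' (try body) → 'Y' (inner try body) → 'G' (inner except ValueError) → 'R' (inner finally) → 'V' (try body, no exception) → 'B' (finally) → 'A' (after the try/except). Output: TYGRVBA

Answer: TYGRVBA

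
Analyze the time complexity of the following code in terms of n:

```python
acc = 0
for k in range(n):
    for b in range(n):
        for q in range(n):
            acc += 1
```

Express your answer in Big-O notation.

Each loop level contributes: n × n × n. Multiplying the contributions gives O(n^3).

Answer: O(n^3)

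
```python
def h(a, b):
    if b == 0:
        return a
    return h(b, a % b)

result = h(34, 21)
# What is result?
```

h(34, 21) -> h(21, 13) -> h(13, 8) -> h(8, 5) -> h(5, 3) -> h(3, 2) -> h(2, 1) -> h(1, 0) -> 1

Answer: 1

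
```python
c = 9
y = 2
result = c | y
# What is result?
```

Trace:
`c = 9` → c = 9
`y = 2` → y = 2
`result = c | y` → result = 11
So result = 11

Answer: 11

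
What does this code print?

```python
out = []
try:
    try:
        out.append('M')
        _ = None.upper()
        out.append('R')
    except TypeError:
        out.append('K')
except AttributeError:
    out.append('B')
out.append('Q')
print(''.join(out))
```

Execution trace: 'M' (try body) → 'B' (outer except AttributeError) → 'Q' (after the try/except). Output: MBQ

Answer: MBQ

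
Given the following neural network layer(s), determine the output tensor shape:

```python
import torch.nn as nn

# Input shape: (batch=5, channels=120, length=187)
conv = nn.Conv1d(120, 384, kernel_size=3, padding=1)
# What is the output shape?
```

Input: (5, 120, 187) -> Output: (5, 384, 187)

Answer: (5, 384, 187)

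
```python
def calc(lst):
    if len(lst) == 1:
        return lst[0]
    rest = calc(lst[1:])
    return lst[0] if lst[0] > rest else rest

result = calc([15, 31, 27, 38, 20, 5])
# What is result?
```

Recursive max over [15, 31, 27, 38, 20, 5] = 38

Answer: 38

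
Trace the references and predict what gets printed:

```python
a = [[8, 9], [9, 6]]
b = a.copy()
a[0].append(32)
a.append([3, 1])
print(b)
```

Key concept: shallow copy with nested lists.
Step by step:
`a = [[8, 9], [9, 6]]` → a = [[8, 9], [9, 6]]
`b = a.copy()` → b = [[8, 9], [9, 6]]
`a[0].append(32)` → a = [[8, 9, 32], [9, 6]]; b = [[8, 9, 32], [9, 6]]
`a.append([3, 1])` → a = [[8, 9, 32], [9, 6], [3, 1]]
`print(b)` → prints [[8, 9, 32], [9, 6]]

Answer: [[8, 9, 32], [9, 6]]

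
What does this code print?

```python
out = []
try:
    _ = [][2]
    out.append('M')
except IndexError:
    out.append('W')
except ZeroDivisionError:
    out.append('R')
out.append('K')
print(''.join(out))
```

Execution trace: 'W' (except IndexError) → 'K' (after the try/except). Output: WK

Answer: WK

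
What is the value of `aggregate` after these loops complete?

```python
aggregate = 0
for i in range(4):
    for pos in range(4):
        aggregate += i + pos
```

Sum of all i+pos for i,pos in 4x4
`aggregate` takes the values: 0 → 1 → 3 → 6 → 7 → 9 → 12 → 16 → 18 → 21 → 25 → 30 → 33 → 37 → 42 → 48

Answer: 48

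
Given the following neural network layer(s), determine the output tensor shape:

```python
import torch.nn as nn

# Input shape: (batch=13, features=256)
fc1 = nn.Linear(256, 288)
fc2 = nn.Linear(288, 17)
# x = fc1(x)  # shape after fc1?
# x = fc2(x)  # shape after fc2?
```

Input: (13, 256) -> after fc1: (13, 288) -> Output: (13, 17)

Answer: (13, 17)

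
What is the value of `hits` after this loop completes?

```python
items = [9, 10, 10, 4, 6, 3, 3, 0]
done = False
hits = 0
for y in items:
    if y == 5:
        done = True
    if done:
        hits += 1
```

Count elements after first 5 in [9, 10, 10, 4, 6, 3, 3, 0]
`hits` takes the values: 0

Answer: 0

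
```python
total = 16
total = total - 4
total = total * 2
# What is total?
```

Trace:
`total = 16` → total = 16
`total = total - 4` → total = 12
`total = total * 2` → total = 24
So total = 24

Answer: 24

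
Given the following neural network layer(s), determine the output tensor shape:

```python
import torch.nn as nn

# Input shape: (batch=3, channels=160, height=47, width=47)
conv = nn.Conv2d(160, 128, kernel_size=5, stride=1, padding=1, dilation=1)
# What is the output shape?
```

Input: (3, 160, 47, 47) -> Output: (3, 128, 45, 45)

Answer: (3, 128, 45, 45)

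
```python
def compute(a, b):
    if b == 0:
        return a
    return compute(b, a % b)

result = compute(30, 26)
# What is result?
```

compute(30, 26) -> compute(26, 4) -> compute(4, 2) -> compute(2, 0) -> 2

Answer: 2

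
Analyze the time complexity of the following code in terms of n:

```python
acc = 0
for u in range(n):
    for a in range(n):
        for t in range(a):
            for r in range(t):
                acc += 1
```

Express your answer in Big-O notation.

Each loop level contributes: n × n × n × n. Multiplying the contributions gives O(n^4).

Answer: O(n^4)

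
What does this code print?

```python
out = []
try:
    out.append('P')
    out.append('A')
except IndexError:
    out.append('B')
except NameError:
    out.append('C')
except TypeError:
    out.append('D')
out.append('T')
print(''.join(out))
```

Execution trace: 'P' (try body) → 'A' (try body, no exception) → 'T' (after the try/except). Output: PAT

Answer: PAT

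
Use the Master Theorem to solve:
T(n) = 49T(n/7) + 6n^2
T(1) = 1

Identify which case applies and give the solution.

a=49, b=7, f(n)=6n^2. log_7(49) = 2. Since c=2 = 2, Case 2 applies: T(n) = Θ(n^log_b(a) · log n) = O(n^2 log n).

Answer: O(n^2 log n) - Case 2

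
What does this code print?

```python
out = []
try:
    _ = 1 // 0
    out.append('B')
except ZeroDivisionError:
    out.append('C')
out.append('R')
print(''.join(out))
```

Execution trace: 'C' (except ZeroDivisionError) → 'R' (after the try/except). Output: CR

Answer: CR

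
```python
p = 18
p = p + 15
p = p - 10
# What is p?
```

Trace:
`p = 18` → p = 18
`p = p + 15` → p = 33
`p = p - 10` → p = 23
So p = 23

Answer: 23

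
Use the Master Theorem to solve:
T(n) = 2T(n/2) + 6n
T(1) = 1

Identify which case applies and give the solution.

a=2, b=2, f(n)=6n. log_2(2) = 1. Since c=1 = 1, Case 2 applies: T(n) = Θ(n^log_b(a) · log n) = O(n log n).

Answer: O(n log n) - Case 2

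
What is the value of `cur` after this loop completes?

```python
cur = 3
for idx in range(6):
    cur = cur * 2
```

Multiply by 2, 6 times: 3 * 2^6 = 192
`cur` takes the values: 3 → 6 → 12 → 24 → 48 → 96 → 192

Answer: 192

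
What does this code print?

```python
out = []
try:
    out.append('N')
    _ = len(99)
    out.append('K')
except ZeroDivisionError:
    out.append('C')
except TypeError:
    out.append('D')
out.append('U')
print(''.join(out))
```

Execution trace: 'N' (try body) → 'D' (except TypeError) → 'U' (after the try/except). Output: NDU

Answer: NDU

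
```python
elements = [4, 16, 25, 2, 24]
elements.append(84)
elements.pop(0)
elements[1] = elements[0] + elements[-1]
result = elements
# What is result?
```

Trace:
`elements = [4, 16, 25, 2, 24]` → elements = [4, 16, 25, 2, 24]
`elements.append(84)` → elements = [4, 16, 25, 2, 24, 84]
`elements.pop(0)` → elements = [16, 25, 2, 24, 84]
`elements[1] = elements[0] + elements[-1]` → elements = [16, 100, 2, 24, 84]
`result = elements` → result = [16, 100, 2, 24, 84]
So result = [16, 100, 2, 24, 84]

Answer: [16, 100, 2, 24, 84]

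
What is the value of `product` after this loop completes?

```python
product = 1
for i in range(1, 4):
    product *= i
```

3! = 6
`product` takes the values: 1 → 2 → 6

Answer: 6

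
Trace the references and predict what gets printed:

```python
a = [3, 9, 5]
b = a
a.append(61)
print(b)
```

Key concept: basic list aliasing.
Step by step:
`a = [3, 9, 5]` → a = [3, 9, 5]
`b = a` → b = [3, 9, 5] (same object as a)
`a.append(61)` → a = [3, 9, 5, 61] (same object as b); b = [3, 9, 5, 61] (same object as a)
`print(b)` → prints [3, 9, 5, 61]

Answer: [3, 9, 5, 61]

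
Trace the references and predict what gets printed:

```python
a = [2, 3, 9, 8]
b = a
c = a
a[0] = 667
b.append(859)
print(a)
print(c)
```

Key concept: multiple aliases.
Step by step:
`a = [2, 3, 9, 8]` → a = [2, 3, 9, 8]
`b = a` → b = [2, 3, 9, 8] (same object as a)
`c = a` → c = [2, 3, 9, 8] (same object as a, b)
`a[0] = 667` → a = [667, 3, 9, 8] (same object as b, c); b = [667, 3, 9, 8] (same object as a, c); c = [667, 3, 9, 8] (same object as a, b)
`b.append(859)` → a = [667, 3, 9, 8, 859] (same object as b, c); b = [667, 3, 9, 8, 859] (same object as a, c); c = [667, 3, 9, 8, 859] (same object as a, b)
`print(a)` → prints [667, 3, 9, 8, 859]
`print(c)` → prints [667, 3, 9, 8, 859]

Answer:
[667, 3, 9, 8, 859]
[667, 3, 9, 8, 859]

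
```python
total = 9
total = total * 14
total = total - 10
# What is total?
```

Trace:
`total = 9` → total = 9
`total = total * 14` → total = 126
`total = total - 10` → total = 116
So total = 116

Answer: 116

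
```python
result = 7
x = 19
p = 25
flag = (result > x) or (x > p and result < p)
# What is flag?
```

Trace:
`result = 7` → result = 7
`x = 19` → x = 19
`p = 25` → p = 25
`flag = (result > x) or (x > p and result < p)` → flag = False
So flag = False

Answer: False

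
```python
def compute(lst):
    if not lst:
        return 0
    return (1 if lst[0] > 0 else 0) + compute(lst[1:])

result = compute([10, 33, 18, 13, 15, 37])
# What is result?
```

Count of positive elements in [10, 33, 18, 13, 15, 37] = 6

Answer: 6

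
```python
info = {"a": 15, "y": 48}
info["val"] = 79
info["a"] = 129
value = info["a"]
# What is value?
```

Trace:
`info = {"a": 15, "y": 48}` → info = {'a': 15, 'y': 48}
`info["val"] = 79` → info = {'a': 15, 'y': 48, 'val': 79}
`info["a"] = 129` → info = {'a': 129, 'y': 48, 'val': 79}
`value = info["a"]` → value = 129
So value = 129

Answer: 129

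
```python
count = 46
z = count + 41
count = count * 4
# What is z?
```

Trace:
`count = 46` → count = 46
`z = count + 41` → z = 87
`count = count * 4` → count = 184
So z = 87

Answer: 87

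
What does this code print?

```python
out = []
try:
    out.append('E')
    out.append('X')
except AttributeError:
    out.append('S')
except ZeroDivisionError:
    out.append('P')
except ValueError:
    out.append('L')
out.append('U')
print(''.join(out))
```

Execution trace: 'E' (try body) → 'X' (try body, no exception) → 'U' (after the try/except). Output: EXU

Answer: EXU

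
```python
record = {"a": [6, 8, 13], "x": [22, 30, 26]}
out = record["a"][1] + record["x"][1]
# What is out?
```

Trace:
`record = {"a": [6, 8, 13], "x": [22, 30, 26]}` → record = {'a': [6, 8, 13], 'x': [22, 30, 26]}
`out = record["a"][1] + record["x"][1]` → out = 38
So out = 38

Answer: 38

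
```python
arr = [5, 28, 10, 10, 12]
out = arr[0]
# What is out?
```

Trace:
`arr = [5, 28, 10, 10, 12]` → arr = [5, 28, 10, 10, 12]
`out = arr[0]` → out = 5
So out = 5

Answer: 5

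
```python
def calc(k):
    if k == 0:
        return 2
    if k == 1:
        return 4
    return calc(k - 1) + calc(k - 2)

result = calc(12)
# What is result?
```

Build up from base cases: calc(0)=2, calc(1)=4, calc(2)=6, calc(3)=10, calc(4)=16, calc(5)=26, calc(6)=42, ..., calc(12)=754

Answer: 754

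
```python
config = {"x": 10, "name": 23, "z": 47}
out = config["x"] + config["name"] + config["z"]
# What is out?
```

Trace:
`config = {"x": 10, "name": 23, "z": 47}` → config = {'x': 10, 'name': 23, 'z': 47}
`out = config["x"] + config["name"] + config["z"]` → out = 80
So out = 80

Answer: 80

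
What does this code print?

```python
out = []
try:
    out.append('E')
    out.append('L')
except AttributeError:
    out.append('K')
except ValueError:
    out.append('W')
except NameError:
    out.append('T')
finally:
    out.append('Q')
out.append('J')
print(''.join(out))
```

Execution trace: 'E' (try body) → 'L' (try body, no exception) → 'Q' (finally) → 'J' (after the try/except). Output: ELQJ

Answer: ELQJ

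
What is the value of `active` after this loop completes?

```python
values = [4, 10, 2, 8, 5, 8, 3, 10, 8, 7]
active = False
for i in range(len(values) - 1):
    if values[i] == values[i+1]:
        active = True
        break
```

Check consecutive duplicates in [4, 10, 2, 8, 5, 8, 3, 10, 8, 7]
`active` takes the values: False

Answer: False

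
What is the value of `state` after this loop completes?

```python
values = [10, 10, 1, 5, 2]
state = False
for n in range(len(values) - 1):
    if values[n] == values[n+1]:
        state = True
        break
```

Check consecutive duplicates in [10, 10, 1, 5, 2]
`state` takes the values: False → True

Answer: True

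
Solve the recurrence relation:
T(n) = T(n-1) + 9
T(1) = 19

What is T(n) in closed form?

Unrolling: T(n) = T(1) + 9·(n-1) = 19 + 9(n-1) = 9n + 10.

Answer: T(n) = 9n + 10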